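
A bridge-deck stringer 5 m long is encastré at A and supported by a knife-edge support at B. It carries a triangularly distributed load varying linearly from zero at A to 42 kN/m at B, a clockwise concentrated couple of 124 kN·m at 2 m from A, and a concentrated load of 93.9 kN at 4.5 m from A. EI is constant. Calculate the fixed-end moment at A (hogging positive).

M_A = 89.45 kN·m

Release the roller at B. Primary structure: cantilever fixed at A.
Free-end deflection of the primary structure under the applied loading (downward +):
  triangular load, peak 42 at the free end: 11w₀L⁴/(120EI) = 2406/EI
  clockwise couple 124 at a = 2: M₀a(2L − a)/(2EI) = 992/EI
  point load 93.9 at a = 4.5: Pa²(3L − a)/(6EI) = 3328/EI
  δ_0 = 6726/EI
Flexibility coefficient — unit upward force at B: δ_{BB} = L³/(3EI) = 41.67/EI.
The prop prevents deflection at B: R_B = δ_0/δ_{BB} = 6726/41.67 = 161.4 kN.
Moment equilibrium about A: M_A = Σ(load moments about A) − R_B·L = 896.5 − 161.4×5 = 89.45 kN·m.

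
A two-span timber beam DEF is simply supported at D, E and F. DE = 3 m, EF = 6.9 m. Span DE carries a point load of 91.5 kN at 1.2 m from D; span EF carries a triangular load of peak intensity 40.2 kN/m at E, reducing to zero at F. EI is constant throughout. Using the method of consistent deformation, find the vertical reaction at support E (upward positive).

R_E = 178.3 kN

Release continuity at E by inserting a hinge; the redundant is the internal moment M_E. The primary structure is two simply-supported spans DE and EF.
Discontinuity in slope at E on the released structure — sum the simple-span end rotations:
  span DE: point load 91.5 at a = 1.2: Pab(L + a)/(6LEI) = 46.12/EI
  span EF: triangular load, peak 40.2: w₀L³/(45EI) = 293.5/EI
  relative rotation θ_0 = (46.12 + 293.5)/EI = 339.6/EI
A unit hogging moment at E produces rotation L₁/(3EI) + L₂/(3EI) = 3.3/EI.
Slope continuity at E: θ_0 = M_E·3.3/EI, so M_E = 339.6/3.3 = 102.9 kN·m (hogging).
Span DE, ΣM about D with M_E applied at E: R_E^{DE}·3 = 109.8 + 102.9, so R_E^{DE} = 70.9 kN and R_D = 91.5 − 70.9 = 20.6 kN.
Span EF, ΣM about F: R_E^{EF}·6.9 = 638 + 102.9, so R_E^{EF} = 107.4 kN and R_F = 138.7 − 107.4 = 31.32 kN.
R_E = 70.9 + 107.4 = 178.3 kN.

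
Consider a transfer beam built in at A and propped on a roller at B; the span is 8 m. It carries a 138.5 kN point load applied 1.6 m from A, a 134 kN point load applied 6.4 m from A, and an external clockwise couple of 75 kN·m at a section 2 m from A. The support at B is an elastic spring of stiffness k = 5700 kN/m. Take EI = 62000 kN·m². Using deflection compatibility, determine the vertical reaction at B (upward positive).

Choose R_B as the redundant. The primary structure is the cantilever fixed at A.
Primary-structure tip deflection at B by superposition:
  point load 138.5 at a = 1.6: Pa²(3L − a)/(6EI) = 1324/EI
  point load 134 at a = 6.4: Pa²(3L − a)/(6EI) = 16100/EI
  clockwise couple 75 at a = 2: M₀a(2L − a)/(2EI) = 1050/EI
  δ_0 = 18474/EI
Tip deflection under a unit load at B: L³/(3EI) = 170.7/EI.
With EI = 62000 kN·m²: δ_0 = 0.29796 m and δ_{BB} = 0.002753 m/kN.
Compatibility — the spring shortens by R_B/k under the reaction it provides: δ_0 − R_B·δ_{BB} = R_B/k. With 1/k = 0.000175 m/kN, R_B = δ_0 / (δ_{BB} + 1/k) = 0.29796 / (0.002753 + 0.000175) = 101.8 kN.

R_B = 101.8 kN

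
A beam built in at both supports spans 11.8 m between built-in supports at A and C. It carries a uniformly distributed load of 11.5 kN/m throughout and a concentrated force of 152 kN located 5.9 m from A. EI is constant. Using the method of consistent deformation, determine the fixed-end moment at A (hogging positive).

M_A = 357.6 kN·m

Take the two fixed-end moments M_A, M_C as redundants; the released structure is the simple span AC.
On the primary (simply-supported) span, the end slopes from the loading are:
  at A: UDL 11.5: wL³/(24EI) = 787.3/EI
  at C: UDL 11.5: wL³/(24EI) = 787.3/EI
  at A: point load 152 at a = 5.9: Pab(L + b)/(6LEI) = 1323/EI
  at C: point load 152 at a = 5.9: Pab(L + a)/(6LEI) = 1323/EI
  θ_A0 = 2110/EI,  θ_C0 = 2110/EI
Flexibility coefficients: a unit moment at one end gives L/(3EI) there and L/(6EI) at the far end, so f₁₁ = f₂₂ = 3.933/EI and f₁₂ = f₂₁ = 1.967/EI.
Compatibility — zero rotation at each built-in end:
  3.933 M_A + 1.967 M_C = 2110
  1.967 M_A + 3.933 M_C = 2110
Solving the pair gives M_A = 357.6 kN·m and M_C = 357.6 kN·m (hogging).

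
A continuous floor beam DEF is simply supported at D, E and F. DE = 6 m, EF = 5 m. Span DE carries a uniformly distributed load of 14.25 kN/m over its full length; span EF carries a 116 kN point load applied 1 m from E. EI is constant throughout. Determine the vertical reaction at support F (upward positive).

R_F = 8.612 kN

Release continuity at E by inserting a hinge; the redundant is the internal moment M_E. The primary structure is two simply-supported spans DE and EF.
End slopes at the hinge E, treating each span as simply supported:
  span DE: UDL 14.25: wL³/(24EI) = 128.2/EI
  span EF: point load 116 at a = 1: Pab(L + b)/(6LEI) = 139.2/EI
  relative rotation θ_0 = (128.2 + 139.2)/EI = 267.4/EI
A unit hogging moment at E produces rotation L₁/(3EI) + L₂/(3EI) = 3.667/EI.
Slope continuity at E: θ_0 = M_E·3.667/EI, so M_E = 267.4/3.667 = 72.94 kN·m (hogging).
Span EF, ΣM about F: R_E^{EF}·5 = 464 + 72.94, so R_E^{EF} = 107.4 kN and R_F = 116 − 107.4 = 8.612 kN.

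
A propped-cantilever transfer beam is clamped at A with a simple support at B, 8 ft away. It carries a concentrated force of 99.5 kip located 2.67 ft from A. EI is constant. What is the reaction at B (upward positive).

R_B = 14.78 kip

Release the roller at B. Primary structure: cantilever fixed at A.
Deflection at B on the released cantilever, summing each load's contribution:
  point load 99.5 at a = 2.67: Pa²(3L − a)/(6EI) = 2522/EI
Tip deflection under a unit load at B: L³/(3EI) = 170.7/EI.
Compatibility at B: δ_0 − R_B·δ_{BB} = 0, so R_B = 2522/170.7 = 14.78 kip.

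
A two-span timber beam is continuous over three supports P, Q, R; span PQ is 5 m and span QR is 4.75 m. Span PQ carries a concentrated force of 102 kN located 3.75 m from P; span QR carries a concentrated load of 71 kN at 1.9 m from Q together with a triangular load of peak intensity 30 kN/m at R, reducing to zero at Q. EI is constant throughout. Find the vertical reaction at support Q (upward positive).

Insert a hinge at Q; M_Q is the redundant, and each span becomes simply supported.
Rotations at Q on the released spans (each span's end-slope, ×1/EI):
  span PQ: point load 102 at a = 3.75: Pab(L + a)/(6LEI) = 139.5/EI
  span QR: point load 71 at a = 1.9: Pab(L + b)/(6LEI) = 102.5/EI
  span QR: triangular load, peak 30: 7w₀L³/(360EI) = 62.52/EI
  relative rotation θ_0 = (139.5 + 165)/EI = 304.5/EI
A unit hogging moment at Q produces rotation L₁/(3EI) + L₂/(3EI) = 3.25/EI.
Compatibility: M_Q·(L₁+L₂)/(3EI) = θ_0, giving M_Q = 93.69 kN·m (hogging).
Span PQ, ΣM about P with M_Q applied at Q: R_Q^{PQ}·5 = 382.5 + 93.69, so R_Q^{PQ} = 95.24 kN and R_P = 102 − 95.24 = 6.762 kN.
Span QR, ΣM about R: R_Q^{QR}·4.75 = 315.2 + 93.69, so R_Q^{QR} = 86.07 kN and R_R = 142.2 − 86.07 = 56.18 kN.
R_Q = 95.24 + 86.07 = 181.3 kN.

R_Q = 181.3 kN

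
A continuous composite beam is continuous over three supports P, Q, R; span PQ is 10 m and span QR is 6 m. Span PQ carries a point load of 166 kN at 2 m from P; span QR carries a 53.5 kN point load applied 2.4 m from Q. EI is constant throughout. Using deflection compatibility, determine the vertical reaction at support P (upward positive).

R_P = 120.5 kN

Insert a hinge at Q; M_Q is the redundant, and each span becomes simply supported.
Discontinuity in slope at Q on the released structure — sum the simple-span end rotations:
  span PQ: point load 166 at a = 2: Pab(L + a)/(6LEI) = 531.2/EI
  span QR: point load 53.5 at a = 2.4: Pab(L + b)/(6LEI) = 123.3/EI
  relative rotation θ_0 = (531.2 + 123.3)/EI = 654.5/EI
A unit hogging moment at Q produces rotation L₁/(3EI) + L₂/(3EI) = 5.333/EI.
Slope continuity at Q: θ_0 = M_Q·5.333/EI, so M_Q = 654.5/5.333 = 122.7 kN·m (hogging).
Span PQ, ΣM about P with M_Q applied at Q: R_Q^{PQ}·10 = 332 + 122.7, so R_Q^{PQ} = 45.47 kN and R_P = 166 − 45.47 = 120.5 kN.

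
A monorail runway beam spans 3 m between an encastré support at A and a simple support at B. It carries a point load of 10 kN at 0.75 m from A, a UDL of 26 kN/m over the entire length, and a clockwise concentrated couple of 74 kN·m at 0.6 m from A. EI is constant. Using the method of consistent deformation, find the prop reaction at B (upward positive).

Remove the prop at B; the released (primary) structure is a cantilever built in at A.
Downward deflection at the released point B due to the loads:
  point load 10 at a = 0.75: Pa²(3L − a)/(6EI) = 7.734/EI
  UDL 26: wL⁴/(8EI) = 263.2/EI
  clockwise couple 74 at a = 0.6: M₀a(2L − a)/(2EI) = 119.9/EI
  δ_0 = 390.9/EI
Tip deflection under a unit load at B: L³/(3EI) = 9/EI.
The prop prevents deflection at B: R_B = δ_0/δ_{BB} = 390.9/9 = 43.43 kN.

R_B = 43.43 kN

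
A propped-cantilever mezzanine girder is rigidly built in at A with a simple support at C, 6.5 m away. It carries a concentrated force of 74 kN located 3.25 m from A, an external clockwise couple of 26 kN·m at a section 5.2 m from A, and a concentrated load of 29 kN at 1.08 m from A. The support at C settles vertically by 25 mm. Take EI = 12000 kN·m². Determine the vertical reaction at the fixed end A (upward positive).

R_A = 76.26 kN

Release the roller at C. Primary structure: cantilever fixed at A.
Deflection at C on the released cantilever, summing each load's contribution:
  point load 74 at a = 3.25: Pa²(3L − a)/(6EI) = 2117/EI
  clockwise couple 26 at a = 5.2: M₀a(2L − a)/(2EI) = 527.3/EI
  point load 29 at a = 1.08: Pa²(3L − a)/(6EI) = 103.8/EI
  δ_0 = 2748/EI
Tip deflection under a unit load at C: L³/(3EI) = 91.54/EI.
With EI = 12000 kN·m²: δ_0 = 0.229 m and δ_{CC} = 0.007628 m/kN.
Compatibility — the beam at C must follow the support down by 0.025 m: δ_0 − R_C·δ_{CC} = 0.025, so R_C = (0.229 − 0.025)/0.007628 = 26.74 kN.
Vertical equilibrium: R_A = ΣP − R_C = 103 − 26.74 = 76.26 kN.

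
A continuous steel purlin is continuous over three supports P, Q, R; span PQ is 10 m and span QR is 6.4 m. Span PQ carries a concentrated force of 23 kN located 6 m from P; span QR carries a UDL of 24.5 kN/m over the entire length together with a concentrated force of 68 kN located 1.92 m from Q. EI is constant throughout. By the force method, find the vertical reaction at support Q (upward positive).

Take M_Q as the redundant. Released structure: two simple spans PQ and QR with a hinge at Q.
End slopes at the hinge Q, treating each span as simply supported:
  span PQ: point load 23 at a = 6: Pab(L + a)/(6LEI) = 147.2/EI
  span QR: UDL 24.5: wL³/(24EI) = 267.6/EI
  span QR: point load 68 at a = 1.92: Pab(L + b)/(6LEI) = 165.7/EI
  relative rotation θ_0 = (147.2 + 433.3)/EI = 580.5/EI
A unit hogging moment at Q produces rotation L₁/(3EI) + L₂/(3EI) = 5.467/EI.
Compatibility: M_Q·(L₁+L₂)/(3EI) = θ_0, giving M_Q = 106.2 kN·m (hogging).
Span PQ, ΣM about P with M_Q applied at Q: R_Q^{PQ}·10 = 138 + 106.2, so R_Q^{PQ} = 24.42 kN and R_P = 23 − 24.42 = -1.419 kN.
Span QR, ΣM about R: R_Q^{QR}·6.4 = 806.4 + 106.2, so R_Q^{QR} = 142.6 kN and R_R = 224.8 − 142.6 = 82.21 kN.
R_Q = 24.42 + 142.6 = 167 kN.

R_Q = 167 kN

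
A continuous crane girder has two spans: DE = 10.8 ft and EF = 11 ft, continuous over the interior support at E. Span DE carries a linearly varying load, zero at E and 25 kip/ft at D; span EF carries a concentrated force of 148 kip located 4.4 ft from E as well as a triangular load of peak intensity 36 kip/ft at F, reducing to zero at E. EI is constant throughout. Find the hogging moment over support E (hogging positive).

Release continuity at E by inserting a hinge; the redundant is the internal moment M_E. The primary structure is two simply-supported spans DE and EF.
Rotations at E on the released spans (each span's end-slope, ×1/EI):
  span DE: triangular load, peak 25: 7w₀L³/(360EI) = 612.4/EI
  span EF: point load 148 at a = 4.4: Pab(L + b)/(6LEI) = 1146/EI
  span EF: triangular load, peak 36: 7w₀L³/(360EI) = 931.7/EI
  relative rotation θ_0 = (612.4 + 2078)/EI = 2690/EI
A unit hogging moment at E produces rotation L₁/(3EI) + L₂/(3EI) = 7.267/EI.
Slope continuity at E: θ_0 = M_E·7.267/EI, so M_E = 2690/7.267 = 370.2 kip·ft (hogging).

M_E = 370.2 kip·ft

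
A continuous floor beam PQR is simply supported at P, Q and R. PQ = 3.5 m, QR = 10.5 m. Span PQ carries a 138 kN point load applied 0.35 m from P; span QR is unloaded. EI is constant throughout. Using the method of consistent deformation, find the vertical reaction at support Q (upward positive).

R_Q = 16.08 kN

Insert a hinge at Q; M_Q is the redundant, and each span becomes simply supported.
Rotations at Q on the released spans (each span's end-slope, ×1/EI):
  span PQ: point load 138 at a = 0.35: Pab(L + a)/(6LEI) = 27.89/EI
  relative rotation θ_0 = (27.89 + 0)/EI = 27.89/EI
A unit hogging moment at Q produces rotation L₁/(3EI) + L₂/(3EI) = 4.667/EI.
Compatibility: M_Q·(L₁+L₂)/(3EI) = θ_0, giving M_Q = 5.977 kN·m (hogging).
Span PQ, ΣM about P with M_Q applied at Q: R_Q^{PQ}·3.5 = 48.3 + 5.977, so R_Q^{PQ} = 15.51 kN and R_P = 138 − 15.51 = 122.5 kN.
Span QR, ΣM about R: R_Q^{QR}·10.5 = 0 + 5.977, so R_Q^{QR} = 0.5693 kN and R_R = 0 − 0.5693 = -0.5693 kN.
R_Q = 15.51 + 0.5693 = 16.08 kN.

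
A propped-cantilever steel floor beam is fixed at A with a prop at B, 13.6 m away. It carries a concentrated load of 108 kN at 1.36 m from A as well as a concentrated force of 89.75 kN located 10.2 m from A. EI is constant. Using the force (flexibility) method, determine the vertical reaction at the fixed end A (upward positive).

Release the roller at B. Primary structure: cantilever fixed at A.
Primary-structure tip deflection at B by superposition:
  point load 108 at a = 1.36: Pa²(3L − a)/(6EI) = 1313/EI
  point load 89.75 at a = 10.2: Pa²(3L − a)/(6EI) = 47622/EI
  δ_0 = 48935/EI
Flexibility coefficient — unit upward force at B: δ_{BB} = L³/(3EI) = 838.5/EI.
Compatibility at B: δ_0 − R_B·δ_{BB} = 0, so R_B = 48935/838.5 = 58.36 kN.
Vertical equilibrium: R_A = ΣP − R_B = 197.8 − 58.36 = 139.4 kN.

R_A = 139.4 kN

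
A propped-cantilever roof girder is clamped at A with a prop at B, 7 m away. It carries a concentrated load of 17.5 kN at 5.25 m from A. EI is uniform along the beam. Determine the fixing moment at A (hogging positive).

Choose R_B as the redundant. The primary structure is the cantilever fixed at A.
Downward deflection at the released point B due to the loads:
  point load 17.5 at a = 5.25: Pa²(3L − a)/(6EI) = 1266/EI
Flexibility coefficient — unit upward force at B: δ_{BB} = L³/(3EI) = 114.3/EI.
The prop prevents deflection at B: R_B = δ_0/δ_{BB} = 1266/114.3 = 11.07 kN.
Moment equilibrium about A: M_A = Σ(load moments about A) − R_B·L = 91.88 − 11.07×7 = 14.36 kN·m.

M_A = 14.36 kN·m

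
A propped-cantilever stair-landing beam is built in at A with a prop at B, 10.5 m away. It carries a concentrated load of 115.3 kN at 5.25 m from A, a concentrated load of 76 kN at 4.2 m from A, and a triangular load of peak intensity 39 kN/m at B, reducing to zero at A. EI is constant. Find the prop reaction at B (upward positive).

R_B = 164.5 kN

Remove the prop at B; the released (primary) structure is a cantilever built in at A.
Downward deflection at the released point B due to the loads:
  point load 115.3 at a = 5.25: Pa²(3L − a)/(6EI) = 13904/EI
  point load 76 at a = 4.2: Pa²(3L − a)/(6EI) = 6100/EI
  triangular load, peak 39 at the free end: 11w₀L⁴/(120EI) = 43454/EI
  δ_0 = 63458/EI
Flexibility coefficient — unit upward force at B: δ_{BB} = L³/(3EI) = 385.9/EI.
Compatibility at B: δ_0 − R_B·δ_{BB} = 0, so R_B = 63458/385.9 = 164.5 kN.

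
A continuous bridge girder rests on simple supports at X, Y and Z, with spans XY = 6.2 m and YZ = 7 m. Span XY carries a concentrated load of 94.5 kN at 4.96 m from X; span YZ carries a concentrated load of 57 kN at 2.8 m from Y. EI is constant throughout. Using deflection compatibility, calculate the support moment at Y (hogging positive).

M_Y = 80.25 kN·m

Insert a hinge at Y; M_Y is the redundant, and each span becomes simply supported.
Rotations at Y on the released spans (each span's end-slope, ×1/EI):
  span XY: point load 94.5 at a = 4.96: Pab(L + a)/(6LEI) = 174.4/EI
  span YZ: point load 57 at a = 2.8: Pab(L + b)/(6LEI) = 178.8/EI
  relative rotation θ_0 = (174.4 + 178.8)/EI = 353.1/EI
A unit hogging moment at Y produces rotation L₁/(3EI) + L₂/(3EI) = 4.4/EI.
Slope continuity at Y: θ_0 = M_Y·4.4/EI, so M_Y = 353.1/4.4 = 80.25 kN·m (hogging).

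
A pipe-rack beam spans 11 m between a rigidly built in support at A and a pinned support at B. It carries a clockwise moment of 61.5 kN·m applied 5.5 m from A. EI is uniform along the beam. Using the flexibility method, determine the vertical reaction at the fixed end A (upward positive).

R_A = -6.29 kN

Release the roller at B. Primary structure: cantilever fixed at A.
Primary-structure tip deflection at B by superposition:
  clockwise couple 61.5 at a = 5.5: M₀a(2L − a)/(2EI) = 2791/EI
Tip deflection under a unit load at B: L³/(3EI) = 443.7/EI.
The prop prevents deflection at B: R_B = δ_0/δ_{BB} = 2791/443.7 = 6.29 kN.
Vertical equilibrium: R_A = ΣP − R_B = 0 − 6.29 = -6.29 kN.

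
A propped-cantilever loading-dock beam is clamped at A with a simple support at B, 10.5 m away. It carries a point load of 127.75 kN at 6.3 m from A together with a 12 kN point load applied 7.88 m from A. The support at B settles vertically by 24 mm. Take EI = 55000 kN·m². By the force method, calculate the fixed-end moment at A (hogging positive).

Remove the prop at B; the released (primary) structure is a cantilever built in at A.
Downward deflection at the released point B due to the loads:
  point load 127.75 at a = 6.3: Pa²(3L − a)/(6EI) = 21296/EI
  point load 12 at a = 7.88: Pa²(3L − a)/(6EI) = 2933/EI
  δ_0 = 24229/EI
Flexibility coefficient — unit upward force at B: δ_{BB} = L³/(3EI) = 385.9/EI.
With EI = 55000 kN·m²: δ_0 = 0.44053 m and δ_{BB} = 0.007016 m/kN.
Compatibility — the beam at B must follow the support down by 0.024 m: δ_0 − R_B·δ_{BB} = 0.024, so R_B = (0.44053 − 0.024)/0.007016 = 59.37 kN.
Moment equilibrium about A: M_A = Σ(load moments about A) − R_B·L = 899.4 − 59.37×10.5 = 276 kN·m.

M_A = 276 kN·m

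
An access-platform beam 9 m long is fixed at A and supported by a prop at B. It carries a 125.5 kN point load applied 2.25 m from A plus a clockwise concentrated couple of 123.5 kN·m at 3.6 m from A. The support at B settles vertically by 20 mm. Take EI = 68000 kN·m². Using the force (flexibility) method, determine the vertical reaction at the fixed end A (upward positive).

Remove the prop at B; the released (primary) structure is a cantilever built in at A.
Primary-structure tip deflection at B by superposition:
  point load 125.5 at a = 2.25: Pa²(3L − a)/(6EI) = 2621/EI
  clockwise couple 123.5 at a = 3.6: M₀a(2L − a)/(2EI) = 3201/EI
  δ_0 = 5822/EI
Tip deflection under a unit load at B: L³/(3EI) = 243/EI.
With EI = 68000 kN·m²: δ_0 = 0.085616 m and δ_{BB} = 0.003574 m/kN.
Compatibility — the beam at B must follow the support down by 0.02 m: δ_0 − R_B·δ_{BB} = 0.02, so R_B = (0.085616 − 0.02)/0.003574 = 18.36 kN.
Vertical equilibrium: R_A = ΣP − R_B = 125.5 − 18.36 = 107.1 kN.

R_A = 107.1 kN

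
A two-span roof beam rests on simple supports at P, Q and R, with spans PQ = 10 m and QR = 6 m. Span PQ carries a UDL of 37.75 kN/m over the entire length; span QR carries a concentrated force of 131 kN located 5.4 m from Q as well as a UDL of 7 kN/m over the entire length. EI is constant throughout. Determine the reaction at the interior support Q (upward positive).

Insert a hinge at Q; M_Q is the redundant, and each span becomes simply supported.
Discontinuity in slope at Q on the released structure — sum the simple-span end rotations:
  span PQ: UDL 37.75: wL³/(24EI) = 1573/EI
  span QR: point load 131 at a = 5.4: Pab(L + b)/(6LEI) = 77.81/EI
  span QR: UDL 7: wL³/(24EI) = 63/EI
  relative rotation θ_0 = (1573 + 140.8)/EI = 1714/EI
A unit hogging moment at Q produces rotation L₁/(3EI) + L₂/(3EI) = 5.333/EI.
Slope continuity at Q: θ_0 = M_Q·5.333/EI, so M_Q = 1714/5.333 = 321.3 kN·m (hogging).
Span PQ, ΣM about P with M_Q applied at Q: R_Q^{PQ}·10 = 1888 + 321.3, so R_Q^{PQ} = 220.9 kN and R_P = 377.5 − 220.9 = 156.6 kN.
Span QR, ΣM about R: R_Q^{QR}·6 = 204.6 + 321.3, so R_Q^{QR} = 87.65 kN and R_R = 173 − 87.65 = 85.35 kN.
R_Q = 220.9 + 87.65 = 308.5 kN.

R_Q = 308.5 kN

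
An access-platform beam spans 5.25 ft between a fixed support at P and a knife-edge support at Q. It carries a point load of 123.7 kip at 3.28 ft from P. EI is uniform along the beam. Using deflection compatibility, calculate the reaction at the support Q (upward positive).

Release the roller at Q. Primary structure: cantilever fixed at P.
Deflection at Q on the released cantilever, summing each load's contribution:
  point load 123.7 at a = 3.28: Pa²(3L − a)/(6EI) = 2766/EI
Tip deflection under a unit load at Q: L³/(3EI) = 48.23/EI.
Compatibility at Q: δ_0 − R_Q·δ_{QQ} = 0, so R_Q = 2766/48.23 = 57.34 kip.

R_Q = 57.34 kip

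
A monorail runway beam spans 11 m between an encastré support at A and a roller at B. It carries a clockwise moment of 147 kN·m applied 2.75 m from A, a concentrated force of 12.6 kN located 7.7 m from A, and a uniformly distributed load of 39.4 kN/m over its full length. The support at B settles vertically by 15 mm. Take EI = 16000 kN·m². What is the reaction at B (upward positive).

R_B = 177.9 kN

Remove the prop at B; the released (primary) structure is a cantilever built in at A.
Free-end deflection of the primary structure under the applied loading (downward +):
  clockwise couple 147 at a = 2.75: M₀a(2L − a)/(2EI) = 3891/EI
  point load 12.6 at a = 7.7: Pa²(3L − a)/(6EI) = 3150/EI
  UDL 39.4: wL⁴/(8EI) = 72107/EI
  δ_0 = 79148/EI
Flexibility coefficient — unit upward force at B: δ_{BB} = L³/(3EI) = 443.7/EI.
With EI = 16000 kN·m²: δ_0 = 4.9467 m and δ_{BB} = 0.027729 m/kN.
Compatibility — the beam at B must follow the support down by 0.015 m: δ_0 − R_B·δ_{BB} = 0.015, so R_B = (4.9467 − 0.015)/0.027729 = 177.9 kN.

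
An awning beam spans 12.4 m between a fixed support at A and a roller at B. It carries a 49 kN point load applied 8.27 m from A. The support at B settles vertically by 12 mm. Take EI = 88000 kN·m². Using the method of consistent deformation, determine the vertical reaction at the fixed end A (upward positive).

Take the reaction at B as the redundant and release it; the primary structure is a cantilever fixed at A.
Free-end deflection of the primary structure under the applied loading (downward +):
  point load 49 at a = 8.27: Pa²(3L − a)/(6EI) = 16159/EI
Tip deflection under a unit load at B: L³/(3EI) = 635.5/EI.
With EI = 88000 kN·m²: δ_0 = 0.18362 m and δ_{BB} = 0.007222 m/kN.
Compatibility — the beam at B must follow the support down by 0.012 m: δ_0 − R_B·δ_{BB} = 0.012, so R_B = (0.18362 − 0.012)/0.007222 = 23.76 kN.
Vertical equilibrium: R_A = ΣP − R_B = 49 − 23.76 = 25.24 kN.

R_A = 25.24 kN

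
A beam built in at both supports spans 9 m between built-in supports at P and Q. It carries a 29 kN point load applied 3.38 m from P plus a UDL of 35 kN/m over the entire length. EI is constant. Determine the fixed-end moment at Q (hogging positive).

Release both end moments; the primary structure is a simply-supported span PQ with redundants M_P and M_Q.
Simple-span end rotations at P and Q under the given loads:
  at P: point load 29 at a = 3.38: Pab(L + b)/(6LEI) = 149.1/EI
  at Q: point load 29 at a = 3.38: Pab(L + a)/(6LEI) = 126.3/EI
  at P: UDL 35: wL³/(24EI) = 1063/EI
  at Q: UDL 35: wL³/(24EI) = 1063/EI
  θ_P0 = 1212/EI,  θ_Q0 = 1189/EI
Flexibility coefficients: a unit moment at one end gives L/(3EI) there and L/(6EI) at the far end, so f₁₁ = f₂₂ = 3/EI and f₁₂ = f₂₁ = 1.5/EI.
Compatibility — zero rotation at each built-in end:
  3 M_P + 1.5 M_Q = 1212
  1.5 M_P + 3 M_Q = 1189
Solving the pair gives M_P = 274.5 kN·m and M_Q = 259.2 kN·m (hogging).

M_Q = 259.2 kN·m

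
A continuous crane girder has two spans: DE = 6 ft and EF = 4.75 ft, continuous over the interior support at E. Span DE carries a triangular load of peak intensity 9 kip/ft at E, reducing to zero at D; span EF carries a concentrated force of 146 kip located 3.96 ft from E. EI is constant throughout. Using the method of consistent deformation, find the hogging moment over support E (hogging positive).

M_E = 36.83 kip·ft

Release continuity at E by inserting a hinge; the redundant is the internal moment M_E. The primary structure is two simply-supported spans DE and EF.
Rotations at E on the released spans (each span's end-slope, ×1/EI):
  span DE: triangular load, peak 9: w₀L³/(45EI) = 43.2/EI
  span EF: point load 146 at a = 3.96: Pab(L + b)/(6LEI) = 88.79/EI
  relative rotation θ_0 = (43.2 + 88.79)/EI = 132/EI
A unit hogging moment at E produces rotation L₁/(3EI) + L₂/(3EI) = 3.583/EI.
Slope continuity at E: θ_0 = M_E·3.583/EI, so M_E = 132/3.583 = 36.83 kip·ft (hogging).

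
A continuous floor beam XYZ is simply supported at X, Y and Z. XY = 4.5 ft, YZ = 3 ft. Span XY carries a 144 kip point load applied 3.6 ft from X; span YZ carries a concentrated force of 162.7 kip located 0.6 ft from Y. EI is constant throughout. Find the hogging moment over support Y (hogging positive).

M_Y = 84.1 kip·ft

Release continuity at Y by inserting a hinge; the redundant is the internal moment M_Y. The primary structure is two simply-supported spans XY and YZ.
Rotations at Y on the released spans (each span's end-slope, ×1/EI):
  span XY: point load 144 at a = 3.6: Pab(L + a)/(6LEI) = 140/EI
  span YZ: point load 162.7 at a = 0.6: Pab(L + b)/(6LEI) = 70.29/EI
  relative rotation θ_0 = (140 + 70.29)/EI = 210.3/EI
A unit hogging moment at Y produces rotation L₁/(3EI) + L₂/(3EI) = 2.5/EI.
Slope continuity at Y: θ_0 = M_Y·2.5/EI, so M_Y = 210.3/2.5 = 84.1 kip·ft (hogging).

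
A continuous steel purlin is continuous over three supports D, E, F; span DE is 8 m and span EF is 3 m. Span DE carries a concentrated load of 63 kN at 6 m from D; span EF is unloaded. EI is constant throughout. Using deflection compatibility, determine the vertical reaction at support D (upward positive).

Insert a hinge at E; M_E is the redundant, and each span becomes simply supported.
Discontinuity in slope at E on the released structure — sum the simple-span end rotations:
  span DE: point load 63 at a = 6: Pab(L + a)/(6LEI) = 220.5/EI
  relative rotation θ_0 = (220.5 + 0)/EI = 220.5/EI
A unit hogging moment at E produces rotation L₁/(3EI) + L₂/(3EI) = 3.667/EI.
Slope continuity at E: θ_0 = M_E·3.667/EI, so M_E = 220.5/3.667 = 60.14 kN·m (hogging).
Span DE, ΣM about D with M_E applied at E: R_E^{DE}·8 = 378 + 60.14, so R_E^{DE} = 54.77 kN and R_D = 63 − 54.77 = 8.233 kN.

R_D = 8.233 kN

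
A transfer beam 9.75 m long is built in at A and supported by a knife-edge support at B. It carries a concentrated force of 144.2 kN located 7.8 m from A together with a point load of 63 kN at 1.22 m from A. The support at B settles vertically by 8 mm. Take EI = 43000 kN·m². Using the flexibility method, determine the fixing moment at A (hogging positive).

M_A = 208.9 kN·m

Remove the prop at B; the released (primary) structure is a cantilever built in at A.
Primary-structure tip deflection at B by superposition:
  point load 144.2 at a = 7.8: Pa²(3L − a)/(6EI) = 31364/EI
  point load 63 at a = 1.22: Pa²(3L − a)/(6EI) = 438.1/EI
  δ_0 = 31802/EI
Flexibility coefficient — unit upward force at B: δ_{BB} = L³/(3EI) = 309/EI.
With EI = 43000 kN·m²: δ_0 = 0.73958 m and δ_{BB} = 0.007185 m/kN.
Compatibility — the beam at B must follow the support down by 0.008 m: δ_0 − R_B·δ_{BB} = 0.008, so R_B = (0.73958 − 0.008)/0.007185 = 101.8 kN.
Moment equilibrium about A: M_A = Σ(load moments about A) − R_B·L = 1202 − 101.8×9.75 = 208.9 kN·m.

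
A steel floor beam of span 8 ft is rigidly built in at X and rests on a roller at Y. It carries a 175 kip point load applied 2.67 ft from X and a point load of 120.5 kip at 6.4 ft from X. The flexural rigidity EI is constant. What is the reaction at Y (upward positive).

Choose R_Y as the redundant. The primary structure is the cantilever fixed at X.
Free-end deflection of the primary structure under the applied loading (downward +):
  point load 175 at a = 2.67: Pa²(3L − a)/(6EI) = 4435/EI
  point load 120.5 at a = 6.4: Pa²(3L − a)/(6EI) = 14478/EI
  δ_0 = 18913/EI
Tip deflection under a unit load at Y: L³/(3EI) = 170.7/EI.
Compatibility at Y: δ_0 − R_Y·δ_{YY} = 0, so R_Y = 18913/170.7 = 110.8 kip.

R_Y = 110.8 kip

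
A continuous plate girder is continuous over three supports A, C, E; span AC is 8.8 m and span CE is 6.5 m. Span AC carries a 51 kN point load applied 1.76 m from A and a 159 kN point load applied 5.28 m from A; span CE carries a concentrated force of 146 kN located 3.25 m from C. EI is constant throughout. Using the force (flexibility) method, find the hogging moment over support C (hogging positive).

Take M_C as the redundant. Released structure: two simple spans AC and CE with a hinge at C.
Discontinuity in slope at C on the released structure — sum the simple-span end rotations:
  span AC: point load 51 at a = 1.76: Pab(L + a)/(6LEI) = 126.4/EI
  span AC: point load 159 at a = 5.28: Pab(L + a)/(6LEI) = 788/EI
  span CE: point load 146 at a = 3.25: Pab(L + b)/(6LEI) = 385.5/EI
  relative rotation θ_0 = (914.4 + 385.5)/EI = 1300/EI
A unit hogging moment at C produces rotation L₁/(3EI) + L₂/(3EI) = 5.1/EI.
Slope continuity at C: θ_0 = M_C·5.1/EI, so M_C = 1300/5.1 = 254.9 kN·m (hogging).

M_C = 254.9 kN·m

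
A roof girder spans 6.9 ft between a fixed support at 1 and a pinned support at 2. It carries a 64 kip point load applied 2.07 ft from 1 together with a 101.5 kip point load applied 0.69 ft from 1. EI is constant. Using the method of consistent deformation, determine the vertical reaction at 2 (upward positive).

Choose R_2 as the redundant. The primary structure is the cantilever fixed at 1.
Downward deflection at the released point 2 due to the loads:
  point load 64 at a = 2.07: Pa²(3L − a)/(6EI) = 851.5/EI
  point load 101.5 at a = 0.69: Pa²(3L − a)/(6EI) = 161.2/EI
  δ_0 = 1013/EI
Tip deflection under a unit load at 2: L³/(3EI) = 109.5/EI.
Compatibility at 2: δ_0 − R_2·δ_{22} = 0, so R_2 = 1013/109.5 = 9.248 kip.

R_2 = 9.248 kip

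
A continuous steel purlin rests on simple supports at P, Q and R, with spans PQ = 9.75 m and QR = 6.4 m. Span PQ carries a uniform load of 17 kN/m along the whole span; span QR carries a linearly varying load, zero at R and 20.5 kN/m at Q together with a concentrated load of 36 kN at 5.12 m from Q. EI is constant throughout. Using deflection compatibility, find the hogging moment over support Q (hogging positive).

Release continuity at Q by inserting a hinge; the redundant is the internal moment M_Q. The primary structure is two simply-supported spans PQ and QR.
End slopes at the hinge Q, treating each span as simply supported:
  span PQ: UDL 17: wL³/(24EI) = 656.5/EI
  span QR: triangular load, peak 20.5: w₀L³/(45EI) = 119.4/EI
  span QR: point load 36 at a = 5.12: Pab(L + b)/(6LEI) = 47.19/EI
  relative rotation θ_0 = (656.5 + 166.6)/EI = 823.1/EI
A unit hogging moment at Q produces rotation L₁/(3EI) + L₂/(3EI) = 5.383/EI.
Compatibility: M_Q·(L₁+L₂)/(3EI) = θ_0, giving M_Q = 152.9 kN·m (hogging).

M_Q = 152.9 kN·m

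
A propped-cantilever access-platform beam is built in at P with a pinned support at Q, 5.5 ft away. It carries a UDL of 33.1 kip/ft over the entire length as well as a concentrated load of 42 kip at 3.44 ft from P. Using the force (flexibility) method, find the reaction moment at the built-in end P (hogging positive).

Choose R_Q as the redundant. The primary structure is the cantilever fixed at P.
Downward deflection at the released point Q due to the loads:
  UDL 33.1: wL⁴/(8EI) = 3786/EI
  point load 42 at a = 3.44: Pa²(3L − a)/(6EI) = 1082/EI
  δ_0 = 4868/EI
Flexibility coefficient — unit upward force at Q: δ_{QQ} = L³/(3EI) = 55.46/EI.
The prop prevents deflection at Q: R_Q = δ_0/δ_{QQ} = 4868/55.46 = 87.78 kip.
Moment equilibrium about P: M_P = Σ(load moments about P) − R_Q·L = 645.1 − 87.78×5.5 = 162.4 kip·ft.

M_P = 162.4 kip·ft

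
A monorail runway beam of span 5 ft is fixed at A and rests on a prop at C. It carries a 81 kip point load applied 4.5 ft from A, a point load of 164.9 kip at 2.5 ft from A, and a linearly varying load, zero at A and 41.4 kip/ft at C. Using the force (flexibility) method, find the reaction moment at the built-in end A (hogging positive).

M_A = 235 kip·ft

Release the roller at C. Primary structure: cantilever fixed at A.
Primary-structure tip deflection at C by superposition:
  point load 81 at a = 4.5: Pa²(3L − a)/(6EI) = 2870/EI
  point load 164.9 at a = 2.5: Pa²(3L − a)/(6EI) = 2147/EI
  triangular load, peak 41.4 at the free end: 11w₀L⁴/(120EI) = 2372/EI
  δ_0 = 7389/EI
Flexibility coefficient — unit upward force at C: δ_{CC} = L³/(3EI) = 41.67/EI.
Compatibility at C: δ_0 − R_C·δ_{CC} = 0, so R_C = 7389/41.67 = 177.3 kip.
Moment equilibrium about A: M_A = Σ(load moments about A) − R_C·L = 1122 − 177.3×5 = 235 kip·ft.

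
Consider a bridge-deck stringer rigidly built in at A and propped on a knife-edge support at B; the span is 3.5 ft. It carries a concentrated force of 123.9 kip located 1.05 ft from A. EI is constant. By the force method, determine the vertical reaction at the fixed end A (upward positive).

R_A = 108.8 kip

Remove the prop at B; the released (primary) structure is a cantilever built in at A.
Free-end deflection of the primary structure under the applied loading (downward +):
  point load 123.9 at a = 1.05: Pa²(3L − a)/(6EI) = 215.1/EI
Flexibility coefficient — unit upward force at B: δ_{BB} = L³/(3EI) = 14.29/EI.
Compatibility at B: δ_0 − R_B·δ_{BB} = 0, so R_B = 215.1/14.29 = 15.05 kip.
Vertical equilibrium: R_A = ΣP − R_B = 123.9 − 15.05 = 108.8 kip.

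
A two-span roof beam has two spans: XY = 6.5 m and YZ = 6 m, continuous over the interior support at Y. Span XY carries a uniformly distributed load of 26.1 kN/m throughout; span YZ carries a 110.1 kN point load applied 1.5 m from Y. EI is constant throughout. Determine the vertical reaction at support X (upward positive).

R_X = 65.79 kN

Release continuity at Y by inserting a hinge; the redundant is the internal moment M_Y. The primary structure is two simply-supported spans XY and YZ.
Rotations at Y on the released spans (each span's end-slope, ×1/EI):
  span XY: UDL 26.1: wL³/(24EI) = 298.7/EI
  span YZ: point load 110.1 at a = 1.5: Pab(L + b)/(6LEI) = 216.8/EI
  relative rotation θ_0 = (298.7 + 216.8)/EI = 515.4/EI
A unit hogging moment at Y produces rotation L₁/(3EI) + L₂/(3EI) = 4.167/EI.
Slope continuity at Y: θ_0 = M_Y·4.167/EI, so M_Y = 515.4/4.167 = 123.7 kN·m (hogging).
Span XY, ΣM about X with M_Y applied at Y: R_Y^{XY}·6.5 = 551.4 + 123.7, so R_Y^{XY} = 103.9 kN and R_X = 169.7 − 103.9 = 65.79 kN.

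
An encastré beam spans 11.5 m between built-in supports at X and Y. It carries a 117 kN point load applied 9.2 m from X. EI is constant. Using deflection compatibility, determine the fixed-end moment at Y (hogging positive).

Release both end moments; the primary structure is a simply-supported span XY with redundants M_X and M_Y.
End rotations of the released simple span under the applied load (×1/EI):
  at X: point load 117 at a = 9.2: Pab(L + b)/(6LEI) = 495.1/EI
  at Y: point load 117 at a = 9.2: Pab(L + a)/(6LEI) = 742.7/EI
  θ_X0 = 495.1/EI,  θ_Y0 = 742.7/EI
Flexibility coefficients: a unit moment at one end gives L/(3EI) there and L/(6EI) at the far end, so f₁₁ = f₂₂ = 3.833/EI and f₁₂ = f₂₁ = 1.917/EI.
Compatibility — zero rotation at each built-in end:
  3.833 M_X + 1.917 M_Y = 495.1
  1.917 M_X + 3.833 M_Y = 742.7
Solving the pair gives M_X = 43.06 kN·m and M_Y = 172.2 kN·m (hogging).

M_Y = 172.2 kN·m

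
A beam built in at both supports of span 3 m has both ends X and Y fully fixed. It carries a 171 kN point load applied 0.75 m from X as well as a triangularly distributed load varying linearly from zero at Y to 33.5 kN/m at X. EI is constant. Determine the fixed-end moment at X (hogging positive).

M_X = 87.22 kN·m

Release both end moments; the primary structure is a simply-supported span XY with redundants M_X and M_Y.
On the primary (simply-supported) span, the end slopes from the loading are:
  at X: point load 171 at a = 0.75: Pab(L + b)/(6LEI) = 84.16/EI
  at Y: point load 171 at a = 0.75: Pab(L + a)/(6LEI) = 60.12/EI
  at X: triangular load, peak 33.5: w₀L³/(45EI) = 20.1/EI
  at Y: triangular load, peak 33.5: 7w₀L³/(360EI) = 17.59/EI
  θ_X0 = 104.3/EI,  θ_Y0 = 77.7/EI
Flexibility coefficients: a unit moment at one end gives L/(3EI) there and L/(6EI) at the far end, so f₁₁ = f₂₂ = 1/EI and f₁₂ = f₂₁ = 0.5/EI.
Compatibility — zero rotation at each built-in end:
  1 M_X + 0.5 M_Y = 104.3
  0.5 M_X + 1 M_Y = 77.7
Solving the pair gives M_X = 87.22 kN·m and M_Y = 34.1 kN·m (hogging).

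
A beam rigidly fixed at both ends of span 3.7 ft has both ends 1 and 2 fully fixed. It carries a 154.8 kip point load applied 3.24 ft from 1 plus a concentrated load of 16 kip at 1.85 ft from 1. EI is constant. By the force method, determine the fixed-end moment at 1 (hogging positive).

Release both end moments; the primary structure is a simply-supported span 12 with redundants M_1 and M_2.
Simple-span end rotations at 1 and 2 under the given loads:
  at 1: point load 154.8 at a = 3.24: Pab(L + b)/(6LEI) = 43.23/EI
  at 2: point load 154.8 at a = 3.24: Pab(L + a)/(6LEI) = 72.12/EI
  at 1: point load 16 at a = 1.85: Pab(L + b)/(6LEI) = 13.69/EI
  at 2: point load 16 at a = 1.85: Pab(L + a)/(6LEI) = 13.69/EI
  θ_10 = 56.92/EI,  θ_20 = 85.81/EI
Flexibility coefficients: a unit moment at one end gives L/(3EI) there and L/(6EI) at the far end, so f₁₁ = f₂₂ = 1.233/EI and f₁₂ = f₂₁ = 0.6167/EI.
Compatibility — zero rotation at each built-in end:
  1.233 M_1 + 0.6167 M_2 = 56.92
  0.6167 M_1 + 1.233 M_2 = 85.81
Solving the pair gives M_1 = 15.15 kip·ft and M_2 = 62 kip·ft (hogging).

M_1 = 15.15 kip·ft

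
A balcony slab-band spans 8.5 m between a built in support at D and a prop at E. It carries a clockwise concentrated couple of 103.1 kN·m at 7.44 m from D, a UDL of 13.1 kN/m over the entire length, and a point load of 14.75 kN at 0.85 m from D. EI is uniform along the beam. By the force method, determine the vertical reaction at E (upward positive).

R_E = 59.88 kN

Take the reaction at E as the redundant and release it; the primary structure is a cantilever fixed at D.
Deflection at E on the released cantilever, summing each load's contribution:
  clockwise couple 103.1 at a = 7.44: M₀a(2L − a)/(2EI) = 3667/EI
  UDL 13.1: wL⁴/(8EI) = 8548/EI
  point load 14.75 at a = 0.85: Pa²(3L − a)/(6EI) = 43.78/EI
  δ_0 = 12258/EI
Tip deflection under a unit load at E: L³/(3EI) = 204.7/EI.
The prop prevents deflection at E: R_E = δ_0/δ_{EE} = 12258/204.7 = 59.88 kN.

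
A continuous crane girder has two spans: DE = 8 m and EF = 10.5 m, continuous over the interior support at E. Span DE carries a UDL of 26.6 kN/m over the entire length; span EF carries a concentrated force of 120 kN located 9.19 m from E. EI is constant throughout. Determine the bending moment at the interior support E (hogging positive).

M_E = 135.9 kN·m

Take M_E as the redundant. Released structure: two simple spans DE and EF with a hinge at E.
Discontinuity in slope at E on the released structure — sum the simple-span end rotations:
  span DE: UDL 26.6: wL³/(24EI) = 567.5/EI
  span EF: point load 120 at a = 9.19: Pab(L + b)/(6LEI) = 270.8/EI
  relative rotation θ_0 = (567.5 + 270.8)/EI = 838.3/EI
A unit hogging moment at E produces rotation L₁/(3EI) + L₂/(3EI) = 6.167/EI.
Compatibility: M_E·(L₁+L₂)/(3EI) = θ_0, giving M_E = 135.9 kN·m (hogging).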